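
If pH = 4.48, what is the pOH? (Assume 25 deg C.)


At 25 deg C, pH + pOH = 14.
pOH = 14 - pH = 14 - 4.48
pOH = 9.52:

9.52


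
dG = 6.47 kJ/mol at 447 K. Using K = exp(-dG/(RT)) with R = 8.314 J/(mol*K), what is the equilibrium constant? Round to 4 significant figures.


dG is in kJ/mol; multiply by 1000 to match R in J/(mol*K).
RT = 8.314 * 447 = 3716.358 J/mol
exponent = -dG*1000 / (RT) = -(6.47*1000) / 3716.358 = -1.74095176
K = exp(-1.74095176)
K = 0.17535343, rounded to 4 significant figures:

0.1754


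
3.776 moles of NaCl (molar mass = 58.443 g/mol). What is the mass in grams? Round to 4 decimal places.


mass = n * M
mass = 3.776 * 58.443
mass = 220.680768 g, rounded to 4 dp:

220.6808 g


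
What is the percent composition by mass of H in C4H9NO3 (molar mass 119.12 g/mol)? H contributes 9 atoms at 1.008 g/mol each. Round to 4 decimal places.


pct = 100 * (n_elem * M_elem) / M_total
mass_contribution = 9 * 1.008 = 9.072 g/mol
pct = 100 * 9.072 / 119.12
pct = 7.61584956 %, rounded to 4 dp:

7.6158 %


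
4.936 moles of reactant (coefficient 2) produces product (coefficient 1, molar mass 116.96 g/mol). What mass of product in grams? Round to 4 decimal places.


Use the coefficient ratio to convert reactant moles to product moles, then multiply by the product's molar mass.
moles_P = moles_R * (coeff_P / coeff_R) = 4.936 * (1/2) = 2.468
mass_P = moles_P * M_P = 2.468 * 116.96
mass_P = 288.65728 g, rounded to 4 dp:

288.6573 g


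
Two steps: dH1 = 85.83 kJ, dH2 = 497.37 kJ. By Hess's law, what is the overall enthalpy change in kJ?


Hess's law: enthalpy is a state function, so add the step enthalpies.
dH_total = dH1 + dH2 = 85.83 + (497.37)
dH_total = 583.2 kJ:

583.20 kJ


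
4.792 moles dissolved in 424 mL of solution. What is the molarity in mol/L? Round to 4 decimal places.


Convert volume to liters: V_L = V_mL / 1000.
V_L = 424 / 1000 = 0.424 L
M = n / V_L = 4.792 / 0.424
M = 11.30188679 mol/L, rounded to 4 dp:

11.3019 mol/L


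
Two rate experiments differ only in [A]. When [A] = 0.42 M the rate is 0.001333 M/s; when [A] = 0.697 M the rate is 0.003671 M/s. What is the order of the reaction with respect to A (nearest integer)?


Rate is proportional to [A]^n, so rate2/rate1 = ([A]2/[A]1)^n. Take logs to solve for n.
rate2/rate1 = 0.003671 / 0.001333 = 2.7539
[A]2/[A]1 = 0.697 / 0.42 = 1.6595
n = ln(2.7539) / ln(1.6595) = 2.0
Nearest integer order:

2


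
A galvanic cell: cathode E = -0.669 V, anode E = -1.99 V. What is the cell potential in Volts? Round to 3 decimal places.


Standard cell potential: E_cell = E_cathode - E_anode.
E_cell = -0.669 - (-1.99)
E_cell = 1.321 V, rounded to 3 dp:

1.321 V


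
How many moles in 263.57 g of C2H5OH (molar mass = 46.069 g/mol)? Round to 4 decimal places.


n = mass / M
n = 263.57 / 46.069
n = 5.72120081 mol, rounded to 4 dp:

5.7212 mol


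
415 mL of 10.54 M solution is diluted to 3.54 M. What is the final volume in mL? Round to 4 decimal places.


Dilution: M1*V1 = M2*V2, solve for V2.
V2 = M1*V1 / M2
V2 = 10.54 * 415 / 3.54
V2 = 4374.1 / 3.54
V2 = 1235.62146893 mL, rounded to 4 dp:

1235.6215 mL


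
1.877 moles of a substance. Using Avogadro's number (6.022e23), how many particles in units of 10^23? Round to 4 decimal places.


N = n * NA, then divide by 1e23 for the requested units.
N / 1e23 = n * 6.022
N / 1e23 = 1.877 * 6.022
N / 1e23 = 11.303294, rounded to 4 dp:

11.3033


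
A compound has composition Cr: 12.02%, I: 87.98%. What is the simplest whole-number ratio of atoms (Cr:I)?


Assume 100 g of compound, divide each mass% by atomic mass to get moles, then normalize by the smallest to get a raw atom ratio.
Moles per 100 g: Cr: 12.02/51.996 = 0.2312, I: 87.98/126.904 = 0.6933
Raw ratio (divide by min = 0.2312): Cr: 1.0, I: 2.999
Multiply by 1 to clear fractions: Cr: 1.0 ~= 1, I: 2.999 ~= 3
Reduce by GCD to get the simplest whole-number ratio:

1:3


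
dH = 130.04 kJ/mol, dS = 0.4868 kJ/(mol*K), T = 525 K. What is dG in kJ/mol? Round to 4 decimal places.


Gibbs: dG = dH - T*dS (consistent units, dS already in kJ/(mol*K)).
T*dS = 525 * 0.4868 = 255.57
dG = 130.04 - (255.57)
dG = -125.53 kJ/mol, rounded to 4 dp:

-125.5300 kJ/mol


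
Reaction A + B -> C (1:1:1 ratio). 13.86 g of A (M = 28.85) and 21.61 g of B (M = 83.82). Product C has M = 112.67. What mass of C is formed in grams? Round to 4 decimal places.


Find moles of each reactant; the smaller value is the limiting reagent in a 1:1:1 reaction, so moles_C equals moles of the limiter.
n_A = mass_A / M_A = 13.86 / 28.85 = 0.480416 mol
n_B = mass_B / M_B = 21.61 / 83.82 = 0.257814 mol
Limiting reagent: B (smaller), n_limiting = 0.257814 mol
mass_C = n_limiting * M_C = 0.257814 * 112.67
mass_C = 29.04790338 g, rounded to 4 dp:

29.0479 g


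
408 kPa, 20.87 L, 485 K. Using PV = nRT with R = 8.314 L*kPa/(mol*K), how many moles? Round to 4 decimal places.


PV = nRT, solve for n = PV / (RT).
PV = 408 * 20.87 = 8514.96
RT = 8.314 * 485 = 4032.29
n = 8514.96 / 4032.29
n = 2.11169336 mol, rounded to 4 dp:

2.1117 mol


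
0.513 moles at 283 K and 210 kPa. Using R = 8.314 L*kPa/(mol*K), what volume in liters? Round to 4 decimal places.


PV = nRT, solve for V = nRT / P.
nRT = 0.513 * 8.314 * 283 = 1207.0182
V = 1207.0182 / 210
V = 5.74770571 L, rounded to 4 dp:

5.7477 L


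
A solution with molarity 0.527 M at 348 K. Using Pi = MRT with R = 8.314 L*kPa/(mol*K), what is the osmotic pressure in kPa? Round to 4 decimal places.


Osmotic pressure (van't Hoff): Pi = M*R*T.
RT = 8.314 * 348 = 2893.272
Pi = 0.527 * 2893.272
Pi = 1524.754344 kPa, rounded to 4 dp:

1524.7543 kPa


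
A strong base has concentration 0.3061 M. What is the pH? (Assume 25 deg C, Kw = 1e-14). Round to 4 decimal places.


A strong base dissociates completely, so [OH-] equals the given concentration.
pOH = -log10([OH-]) = -log10(0.3061) = 0.514137
pH = 14 - pOH = 14 - 0.514137
pH = 13.485863, rounded to 4 dp:

13.4859


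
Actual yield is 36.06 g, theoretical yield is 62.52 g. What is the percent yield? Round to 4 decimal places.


% yield = 100 * actual / theoretical
% yield = 100 * 36.06 / 62.52
% yield = 57.67754319 %, rounded to 4 dp:

57.6775 %


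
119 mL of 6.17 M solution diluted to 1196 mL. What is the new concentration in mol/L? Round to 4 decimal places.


Dilution: M1*V1 = M2*V2, solve for M2.
M2 = M1*V1 / V2
M2 = 6.17 * 119 / 1196
M2 = 734.23 / 1196
M2 = 0.61390468 mol/L, rounded to 4 dp:

0.6139 mol/L


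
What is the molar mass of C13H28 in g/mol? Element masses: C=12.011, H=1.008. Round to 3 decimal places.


M = sum(count * atomic_mass) over atoms.
M = 13*12.011 + 28*1.008
M = 156.143 + 28.224
M = 184.367 g/mol, rounded to 3 dp:

184.367 g/mol


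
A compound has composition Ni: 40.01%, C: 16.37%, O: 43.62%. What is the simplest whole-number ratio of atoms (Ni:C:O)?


Assume 100 g of compound, divide each mass% by atomic mass to get moles, then normalize by the smallest to get a raw atom ratio.
Moles per 100 g: Ni: 40.01/58.693 = 0.6817, C: 16.37/12.011 = 1.3629, O: 43.62/15.999 = 2.7264
Raw ratio (divide by min = 0.6817): Ni: 1.0, C: 1.999, O: 4.0
Multiply by 1 to clear fractions: Ni: 1.0 ~= 1, C: 1.999 ~= 2, O: 4.0 ~= 4
Reduce by GCD to get the simplest whole-number ratio:

1:2:4


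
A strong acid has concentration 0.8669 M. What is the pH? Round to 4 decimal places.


A strong acid dissociates completely, so [H+] equals the given concentration.
pH = -log10([H+]) = -log10(0.8669)
pH = 0.062031, rounded to 4 dp:

0.0620


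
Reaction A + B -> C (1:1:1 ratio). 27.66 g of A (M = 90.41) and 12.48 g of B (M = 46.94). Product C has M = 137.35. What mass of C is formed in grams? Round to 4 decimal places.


Find moles of each reactant; the smaller value is the limiting reagent in a 1:1:1 reaction, so moles_C equals moles of the limiter.
n_A = mass_A / M_A = 27.66 / 90.41 = 0.30594 mol
n_B = mass_B / M_B = 12.48 / 46.94 = 0.265871 mol
Limiting reagent: B (smaller), n_limiting = 0.265871 mol
mass_C = n_limiting * M_C = 0.265871 * 137.35
mass_C = 36.51738185 g, rounded to 4 dp:

36.5174 g


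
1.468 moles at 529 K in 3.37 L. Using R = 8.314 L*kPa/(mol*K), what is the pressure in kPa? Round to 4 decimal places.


PV = nRT, solve for P = nRT / V.
nRT = 1.468 * 8.314 * 529 = 6456.4196
P = 6456.4196 / 3.37
P = 1915.85151335 kPa, rounded to 4 dp:

1915.8515 kPa


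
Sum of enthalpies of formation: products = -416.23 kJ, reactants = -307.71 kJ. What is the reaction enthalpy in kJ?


dH_rxn = sum(dH_f products) - sum(dH_f reactants)
dH_rxn = -416.23 - (-307.71)
dH_rxn = -108.52 kJ:

-108.52 kJ


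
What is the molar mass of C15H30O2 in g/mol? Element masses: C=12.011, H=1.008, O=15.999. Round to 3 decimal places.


M = sum(count * atomic_mass) over atoms.
M = 15*12.011 + 30*1.008 + 2*15.999
M = 180.165 + 30.24 + 31.998
M = 242.403 g/mol, rounded to 3 dp:

242.403 g/mol


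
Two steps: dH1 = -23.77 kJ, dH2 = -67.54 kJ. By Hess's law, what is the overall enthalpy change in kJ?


Hess's law: enthalpy is a state function, so add the step enthalpies.
dH_total = dH1 + dH2 = -23.77 + (-67.54)
dH_total = -91.31 kJ:

-91.31 kJ


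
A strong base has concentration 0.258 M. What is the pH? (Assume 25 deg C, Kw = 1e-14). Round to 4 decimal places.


A strong base dissociates completely, so [OH-] equals the given concentration.
pOH = -log10([OH-]) = -log10(0.258) = 0.58838
pH = 14 - pOH = 14 - 0.58838
pH = 13.41162, rounded to 4 dp:

13.4116


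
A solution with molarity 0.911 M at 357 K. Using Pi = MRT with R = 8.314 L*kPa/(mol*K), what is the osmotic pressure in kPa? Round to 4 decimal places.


Osmotic pressure (van't Hoff): Pi = M*R*T.
RT = 8.314 * 357 = 2968.098
Pi = 0.911 * 2968.098
Pi = 2703.937278 kPa, rounded to 4 dp:

2703.9373 kPa


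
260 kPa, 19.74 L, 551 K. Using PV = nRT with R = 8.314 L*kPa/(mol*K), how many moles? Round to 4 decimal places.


PV = nRT, solve for n = PV / (RT).
PV = 260 * 19.74 = 5132.4
RT = 8.314 * 551 = 4581.014
n = 5132.4 / 4581.014
n = 1.12036331 mol, rounded to 4 dp:

1.1204 mol


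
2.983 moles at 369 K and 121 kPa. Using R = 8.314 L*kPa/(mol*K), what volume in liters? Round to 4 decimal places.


PV = nRT, solve for V = nRT / P.
nRT = 2.983 * 8.314 * 369 = 9151.4443
V = 9151.4443 / 121
V = 75.63177107 L, rounded to 4 dp:

75.6318 L


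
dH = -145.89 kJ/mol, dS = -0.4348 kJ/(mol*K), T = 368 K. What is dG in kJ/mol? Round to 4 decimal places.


Gibbs: dG = dH - T*dS (consistent units, dS already in kJ/(mol*K)).
T*dS = 368 * -0.4348 = -160.0064
dG = -145.89 - (-160.0064)
dG = 14.1164 kJ/mol, rounded to 4 dp:

14.1164 kJ/mol


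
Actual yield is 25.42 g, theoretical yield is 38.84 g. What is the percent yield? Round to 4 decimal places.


% yield = 100 * actual / theoretical
% yield = 100 * 25.42 / 38.84
% yield = 65.44799176 %, rounded to 4 dp:

65.4480 %


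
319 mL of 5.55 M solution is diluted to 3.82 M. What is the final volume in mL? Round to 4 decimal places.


Dilution: M1*V1 = M2*V2, solve for V2.
V2 = M1*V1 / M2
V2 = 5.55 * 319 / 3.82
V2 = 1770.45 / 3.82
V2 = 463.46858639 mL, rounded to 4 dp:

463.4686 mL


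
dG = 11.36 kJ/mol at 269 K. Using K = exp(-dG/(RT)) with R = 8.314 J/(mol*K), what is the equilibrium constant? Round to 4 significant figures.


dG is in kJ/mol; multiply by 1000 to match R in J/(mol*K).
RT = 8.314 * 269 = 2236.466 J/mol
exponent = -dG*1000 / (RT) = -(11.36*1000) / 2236.466 = -5.0794423
K = exp(-5.0794423)
K = 0.0062233788, rounded to 4 significant figures:

0.006223


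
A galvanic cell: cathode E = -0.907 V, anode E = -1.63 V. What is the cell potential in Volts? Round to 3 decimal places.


Standard cell potential: E_cell = E_cathode - E_anode.
E_cell = -0.907 - (-1.63)
E_cell = 0.723 V, rounded to 3 dp:

0.723 V


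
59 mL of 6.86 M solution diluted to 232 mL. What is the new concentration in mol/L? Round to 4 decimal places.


Dilution: M1*V1 = M2*V2, solve for M2.
M2 = M1*V1 / V2
M2 = 6.86 * 59 / 232
M2 = 404.74 / 232
M2 = 1.74456897 mol/L, rounded to 4 dp:

1.7446 mol/L


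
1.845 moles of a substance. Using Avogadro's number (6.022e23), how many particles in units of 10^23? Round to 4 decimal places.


N = n * NA, then divide by 1e23 for the requested units.
N / 1e23 = n * 6.022
N / 1e23 = 1.845 * 6.022
N / 1e23 = 11.11059, rounded to 4 dp:

11.1106


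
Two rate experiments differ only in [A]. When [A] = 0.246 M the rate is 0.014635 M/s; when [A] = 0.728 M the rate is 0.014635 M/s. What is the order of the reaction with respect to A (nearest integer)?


Rate is proportional to [A]^n, so rate2/rate1 = ([A]2/[A]1)^n. Take logs to solve for n.
rate2/rate1 = 0.014635 / 0.014635 = 1.0
[A]2/[A]1 = 0.728 / 0.246 = 2.9593
n = ln(1.0) / ln(2.9593) = 0.0
Nearest integer order:

0


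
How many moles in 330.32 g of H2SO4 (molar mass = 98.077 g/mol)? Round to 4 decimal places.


n = mass / M
n = 330.32 / 98.077
n = 3.36796599 mol, rounded to 4 dp:

3.3680 mol


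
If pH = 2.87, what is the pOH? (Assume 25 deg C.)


At 25 deg C, pH + pOH = 14.
pOH = 14 - pH = 14 - 2.87
pOH = 11.13:

11.13


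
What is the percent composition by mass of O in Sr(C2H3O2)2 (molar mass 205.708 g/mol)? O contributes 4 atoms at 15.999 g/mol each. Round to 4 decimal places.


pct = 100 * (n_elem * M_elem) / M_total
mass_contribution = 4 * 15.999 = 63.996 g/mol
pct = 100 * 63.996 / 205.708
pct = 31.11011725 %, rounded to 4 dp:

31.1101 %


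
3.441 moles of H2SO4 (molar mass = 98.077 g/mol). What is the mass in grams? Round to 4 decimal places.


mass = n * M
mass = 3.441 * 98.077
mass = 337.482957 g, rounded to 4 dp:

337.4830 g


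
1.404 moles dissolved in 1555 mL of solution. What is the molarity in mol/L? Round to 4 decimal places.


Convert volume to liters: V_L = V_mL / 1000.
V_L = 1555 / 1000 = 1.555 L
M = n / V_L = 1.404 / 1.555
M = 0.90289389 mol/L, rounded to 4 dp:

0.9029 mol/L


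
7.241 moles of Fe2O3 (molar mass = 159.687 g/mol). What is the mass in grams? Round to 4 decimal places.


mass = n * M
mass = 7.241 * 159.687
mass = 1156.293567 g, rounded to 4 dp:

1156.2936 g


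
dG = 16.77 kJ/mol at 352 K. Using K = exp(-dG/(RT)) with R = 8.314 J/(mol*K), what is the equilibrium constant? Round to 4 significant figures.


dG is in kJ/mol; multiply by 1000 to match R in J/(mol*K).
RT = 8.314 * 352 = 2926.528 J/mol
exponent = -dG*1000 / (RT) = -(16.77*1000) / 2926.528 = -5.73033984
K = exp(-5.73033984)
K = 0.0032459739, rounded to 4 significant figures:

0.003246


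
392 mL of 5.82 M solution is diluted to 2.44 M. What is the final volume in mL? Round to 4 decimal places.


Dilution: M1*V1 = M2*V2, solve for V2.
V2 = M1*V1 / M2
V2 = 5.82 * 392 / 2.44
V2 = 2281.44 / 2.44
V2 = 935.01639344 mL, rounded to 4 dp:

935.0164 mL


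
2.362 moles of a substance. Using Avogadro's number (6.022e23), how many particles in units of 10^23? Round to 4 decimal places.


N = n * NA, then divide by 1e23 for the requested units.
N / 1e23 = n * 6.022
N / 1e23 = 2.362 * 6.022
N / 1e23 = 14.223964, rounded to 4 dp:

14.2240


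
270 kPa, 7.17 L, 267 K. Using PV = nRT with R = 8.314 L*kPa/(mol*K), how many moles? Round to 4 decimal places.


PV = nRT, solve for n = PV / (RT).
PV = 270 * 7.17 = 1935.9
RT = 8.314 * 267 = 2219.838
n = 1935.9 / 2219.838
n = 0.87209067 mol, rounded to 4 dp:

0.8721 mol


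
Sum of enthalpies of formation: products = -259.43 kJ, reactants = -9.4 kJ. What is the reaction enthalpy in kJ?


dH_rxn = sum(dH_f products) - sum(dH_f reactants)
dH_rxn = -259.43 - (-9.4)
dH_rxn = -250.03 kJ:

-250.03 kJ


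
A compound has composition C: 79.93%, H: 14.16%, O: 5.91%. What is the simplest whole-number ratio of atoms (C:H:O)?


Assume 100 g of compound, divide each mass% by atomic mass to get moles, then normalize by the smallest to get a raw atom ratio.
Moles per 100 g: C: 79.93/12.011 = 6.6547, H: 14.16/1.008 = 14.0476, O: 5.91/15.999 = 0.3694
Raw ratio (divide by min = 0.3694): C: 18.015, H: 38.028, O: 1.0
Multiply by 1 to clear fractions: C: 18.015 ~= 18, H: 38.028 ~= 38, O: 1.0 ~= 1
Reduce by GCD to get the simplest whole-number ratio:

18:38:1


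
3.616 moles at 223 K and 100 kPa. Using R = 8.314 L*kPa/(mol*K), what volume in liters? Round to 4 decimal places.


PV = nRT, solve for V = nRT / P.
nRT = 3.616 * 8.314 * 223 = 6704.1436
V = 6704.1436 / 100
V = 67.041436 L, rounded to 4 dp:

67.0414 L


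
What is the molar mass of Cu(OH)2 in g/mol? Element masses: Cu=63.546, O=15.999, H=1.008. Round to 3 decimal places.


M = sum(count * atomic_mass) over atoms.
M = 1*63.546 + 2*15.999 + 2*1.008
M = 63.546 + 31.998 + 2.016
M = 97.56 g/mol, rounded to 3 dp:

97.560 g/mol


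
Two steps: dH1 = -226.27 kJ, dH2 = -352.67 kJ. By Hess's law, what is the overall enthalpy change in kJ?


Hess's law: enthalpy is a state function, so add the step enthalpies.
dH_total = dH1 + dH2 = -226.27 + (-352.67)
dH_total = -578.94 kJ:

-578.94 kJ


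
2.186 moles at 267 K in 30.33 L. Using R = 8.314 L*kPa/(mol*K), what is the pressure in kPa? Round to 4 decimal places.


PV = nRT, solve for P = nRT / V.
nRT = 2.186 * 8.314 * 267 = 4852.5659
P = 4852.5659 / 30.33
P = 159.99228157 kPa, rounded to 4 dp:

159.9923 kPa


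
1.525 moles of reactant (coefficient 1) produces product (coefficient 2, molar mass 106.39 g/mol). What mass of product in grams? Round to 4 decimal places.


Use the coefficient ratio to convert reactant moles to product moles, then multiply by the product's molar mass.
moles_P = moles_R * (coeff_P / coeff_R) = 1.525 * (2/1) = 3.05
mass_P = moles_P * M_P = 3.05 * 106.39
mass_P = 324.4895 g, rounded to 4 dp:

324.4895 g


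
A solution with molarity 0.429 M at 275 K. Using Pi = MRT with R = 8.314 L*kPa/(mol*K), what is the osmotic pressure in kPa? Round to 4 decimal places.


Osmotic pressure (van't Hoff): Pi = M*R*T.
RT = 8.314 * 275 = 2286.35
Pi = 0.429 * 2286.35
Pi = 980.84415 kPa, rounded to 4 dp:

980.8442 kPa


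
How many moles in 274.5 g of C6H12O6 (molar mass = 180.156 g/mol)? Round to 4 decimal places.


n = mass / M
n = 274.5 / 180.156
n = 1.52367948 mol, rounded to 4 dp:

1.5237 mol


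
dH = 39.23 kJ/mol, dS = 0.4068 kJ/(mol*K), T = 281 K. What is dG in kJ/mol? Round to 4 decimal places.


Gibbs: dG = dH - T*dS (consistent units, dS already in kJ/(mol*K)).
T*dS = 281 * 0.4068 = 114.3108
dG = 39.23 - (114.3108)
dG = -75.0808 kJ/mol, rounded to 4 dp:

-75.0808 kJ/mol


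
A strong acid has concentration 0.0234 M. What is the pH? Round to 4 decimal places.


A strong acid dissociates completely, so [H+] equals the given concentration.
pH = -log10([H+]) = -log10(0.0234)
pH = 1.63078414, rounded to 4 dp:

1.6308


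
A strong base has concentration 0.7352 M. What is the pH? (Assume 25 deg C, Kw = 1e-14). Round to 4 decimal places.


A strong base dissociates completely, so [OH-] equals the given concentration.
pOH = -log10([OH-]) = -log10(0.7352) = 0.133595
pH = 14 - pOH = 14 - 0.133595
pH = 13.866405, rounded to 4 dp:

13.8664


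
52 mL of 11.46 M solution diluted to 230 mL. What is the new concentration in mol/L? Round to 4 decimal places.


Dilution: M1*V1 = M2*V2, solve for M2.
M2 = M1*V1 / V2
M2 = 11.46 * 52 / 230
M2 = 595.92 / 230
M2 = 2.59095652 mol/L, rounded to 4 dp:

2.5910 mol/L


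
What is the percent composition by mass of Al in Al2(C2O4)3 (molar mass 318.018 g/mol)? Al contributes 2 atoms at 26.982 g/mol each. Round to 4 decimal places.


pct = 100 * (n_elem * M_elem) / M_total
mass_contribution = 2 * 26.982 = 53.964 g/mol
pct = 100 * 53.964 / 318.018
pct = 16.96885082 %, rounded to 4 dp:

16.9689 %


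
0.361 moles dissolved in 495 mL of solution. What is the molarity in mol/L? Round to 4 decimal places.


Convert volume to liters: V_L = V_mL / 1000.
V_L = 495 / 1000 = 0.495 L
M = n / V_L = 0.361 / 0.495
M = 0.72929293 mol/L, rounded to 4 dp:

0.7293 mol/L


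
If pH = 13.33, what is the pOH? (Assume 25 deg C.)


At 25 deg C, pH + pOH = 14.
pOH = 14 - pH = 14 - 13.33
pOH = 0.67:

0.67


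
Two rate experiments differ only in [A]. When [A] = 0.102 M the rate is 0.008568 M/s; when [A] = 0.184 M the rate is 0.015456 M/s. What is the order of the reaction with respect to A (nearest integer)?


Rate is proportional to [A]^n, so rate2/rate1 = ([A]2/[A]1)^n. Take logs to solve for n.
rate2/rate1 = 0.015456 / 0.008568 = 1.8039
[A]2/[A]1 = 0.184 / 0.102 = 1.8039
n = ln(1.8039) / ln(1.8039) = 1.0
Nearest integer order:

1


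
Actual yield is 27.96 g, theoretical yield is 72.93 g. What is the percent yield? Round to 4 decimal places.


% yield = 100 * actual / theoretical
% yield = 100 * 27.96 / 72.93
% yield = 38.33813246 %, rounded to 4 dp:

38.3381 %


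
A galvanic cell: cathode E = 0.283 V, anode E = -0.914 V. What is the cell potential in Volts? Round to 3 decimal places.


Standard cell potential: E_cell = E_cathode - E_anode.
E_cell = 0.283 - (-0.914)
E_cell = 1.197 V, rounded to 3 dp:

1.197 V


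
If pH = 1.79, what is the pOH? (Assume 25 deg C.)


At 25 deg C, pH + pOH = 14.
pOH = 14 - pH = 14 - 1.79
pOH = 12.21:

12.21


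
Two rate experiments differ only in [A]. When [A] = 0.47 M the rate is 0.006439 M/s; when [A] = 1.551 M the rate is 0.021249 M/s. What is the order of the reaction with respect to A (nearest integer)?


Rate is proportional to [A]^n, so rate2/rate1 = ([A]2/[A]1)^n. Take logs to solve for n.
rate2/rate1 = 0.021249 / 0.006439 = 3.3
[A]2/[A]1 = 1.551 / 0.47 = 3.3
n = ln(3.3) / ln(3.3) = 1.0
Nearest integer order:

1


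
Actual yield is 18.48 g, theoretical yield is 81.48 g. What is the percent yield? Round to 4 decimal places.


% yield = 100 * actual / theoretical
% yield = 100 * 18.48 / 81.48
% yield = 22.68041237 %, rounded to 4 dp:

22.6804 %


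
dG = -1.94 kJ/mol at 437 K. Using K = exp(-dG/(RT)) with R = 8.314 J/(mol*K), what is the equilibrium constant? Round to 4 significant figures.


dG is in kJ/mol; multiply by 1000 to match R in J/(mol*K).
RT = 8.314 * 437 = 3633.218 J/mol
exponent = -dG*1000 / (RT) = -(-1.94*1000) / 3633.218 = 0.5339619
K = exp(0.5339619)
K = 1.7056767, rounded to 4 significant figures:

1.706


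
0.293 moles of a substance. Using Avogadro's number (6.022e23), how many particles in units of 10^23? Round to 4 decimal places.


N = n * NA, then divide by 1e23 for the requested units.
N / 1e23 = n * 6.022
N / 1e23 = 0.293 * 6.022
N / 1e23 = 1.764446, rounded to 4 dp:

1.7644


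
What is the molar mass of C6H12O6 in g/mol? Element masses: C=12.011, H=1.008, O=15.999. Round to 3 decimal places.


M = sum(count * atomic_mass) over atoms.
M = 6*12.011 + 12*1.008 + 6*15.999
M = 72.066 + 12.096 + 95.994
M = 180.156 g/mol, rounded to 3 dp:

180.156 g/mol


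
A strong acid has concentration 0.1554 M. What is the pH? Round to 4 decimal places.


A strong acid dissociates completely, so [H+] equals the given concentration.
pH = -log10([H+]) = -log10(0.1554)
pH = 0.80854899, rounded to 4 dp:

0.8085


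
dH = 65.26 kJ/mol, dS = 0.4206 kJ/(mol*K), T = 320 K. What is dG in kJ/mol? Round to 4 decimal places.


Gibbs: dG = dH - T*dS (consistent units, dS already in kJ/(mol*K)).
T*dS = 320 * 0.4206 = 134.592
dG = 65.26 - (134.592)
dG = -69.332 kJ/mol, rounded to 4 dp:

-69.3320 kJ/mol


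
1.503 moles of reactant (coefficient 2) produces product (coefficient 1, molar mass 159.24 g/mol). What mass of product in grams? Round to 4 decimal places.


Use the coefficient ratio to convert reactant moles to product moles, then multiply by the product's molar mass.
moles_P = moles_R * (coeff_P / coeff_R) = 1.503 * (1/2) = 0.7515
mass_P = moles_P * M_P = 0.7515 * 159.24
mass_P = 119.66886 g, rounded to 4 dp:

119.6689 g


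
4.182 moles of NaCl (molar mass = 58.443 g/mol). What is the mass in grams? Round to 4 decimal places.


mass = n * M
mass = 4.182 * 58.443
mass = 244.408626 g, rounded to 4 dp:

244.4086 g


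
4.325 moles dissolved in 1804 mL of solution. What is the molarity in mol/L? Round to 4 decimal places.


Convert volume to liters: V_L = V_mL / 1000.
V_L = 1804 / 1000 = 1.804 L
M = n / V_L = 4.325 / 1.804
M = 2.39745011 mol/L, rounded to 4 dp:

2.3975 mol/L


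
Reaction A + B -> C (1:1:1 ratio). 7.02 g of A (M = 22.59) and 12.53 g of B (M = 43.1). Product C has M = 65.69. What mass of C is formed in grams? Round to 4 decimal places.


Find moles of each reactant; the smaller value is the limiting reagent in a 1:1:1 reaction, so moles_C equals moles of the limiter.
n_A = mass_A / M_A = 7.02 / 22.59 = 0.310757 mol
n_B = mass_B / M_B = 12.53 / 43.1 = 0.290719 mol
Limiting reagent: B (smaller), n_limiting = 0.290719 mol
mass_C = n_limiting * M_C = 0.290719 * 65.69
mass_C = 19.09733111 g, rounded to 4 dp:

19.0973 g


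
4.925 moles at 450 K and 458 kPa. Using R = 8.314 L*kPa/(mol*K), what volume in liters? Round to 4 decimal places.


PV = nRT, solve for V = nRT / P.
nRT = 4.925 * 8.314 * 450 = 18425.9025
V = 18425.9025 / 458
V = 40.23122817 L, rounded to 4 dp:

40.2312 L


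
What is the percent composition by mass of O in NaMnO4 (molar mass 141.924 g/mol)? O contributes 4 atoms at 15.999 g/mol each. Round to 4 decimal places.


pct = 100 * (n_elem * M_elem) / M_total
mass_contribution = 4 * 15.999 = 63.996 g/mol
pct = 100 * 63.996 / 141.924
pct = 45.09173924 %, rounded to 4 dp:

45.0917 %


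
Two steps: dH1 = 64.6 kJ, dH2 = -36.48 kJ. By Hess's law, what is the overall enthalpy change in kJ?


Hess's law: enthalpy is a state function, so add the step enthalpies.
dH_total = dH1 + dH2 = 64.6 + (-36.48)
dH_total = 28.12 kJ:

28.12 kJ


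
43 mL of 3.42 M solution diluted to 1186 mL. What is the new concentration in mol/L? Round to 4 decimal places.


Dilution: M1*V1 = M2*V2, solve for M2.
M2 = M1*V1 / V2
M2 = 3.42 * 43 / 1186
M2 = 147.06 / 1186
M2 = 0.12399663 mol/L, rounded to 4 dp:

0.1240 mol/L


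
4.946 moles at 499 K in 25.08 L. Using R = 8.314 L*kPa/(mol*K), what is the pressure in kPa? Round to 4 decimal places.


PV = nRT, solve for P = nRT / V.
nRT = 4.946 * 8.314 * 499 = 20519.401
P = 20519.401 / 25.08
P = 818.15793461 kPa, rounded to 4 dp:

818.1579 kPa


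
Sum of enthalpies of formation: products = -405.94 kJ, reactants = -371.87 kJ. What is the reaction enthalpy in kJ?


dH_rxn = sum(dH_f products) - sum(dH_f reactants)
dH_rxn = -405.94 - (-371.87)
dH_rxn = -34.07 kJ:

-34.07 kJ


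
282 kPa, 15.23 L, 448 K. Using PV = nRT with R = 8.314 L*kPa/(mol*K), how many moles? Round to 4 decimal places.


PV = nRT, solve for n = PV / (RT).
PV = 282 * 15.23 = 4294.86
RT = 8.314 * 448 = 3724.672
n = 4294.86 / 3724.672
n = 1.15308408 mol, rounded to 4 dp:

1.1531 mol


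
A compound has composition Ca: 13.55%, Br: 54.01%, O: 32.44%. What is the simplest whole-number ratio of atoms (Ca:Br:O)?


Assume 100 g of compound, divide each mass% by atomic mass to get moles, then normalize by the smallest to get a raw atom ratio.
Moles per 100 g: Ca: 13.55/40.078 = 0.3381, Br: 54.01/79.904 = 0.6759, O: 32.44/15.999 = 2.0276
Raw ratio (divide by min = 0.3381): Ca: 1.0, Br: 1.999, O: 5.997
Multiply by 1 to clear fractions: Ca: 1.0 ~= 1, Br: 1.999 ~= 2, O: 5.997 ~= 6
Reduce by GCD to get the simplest whole-number ratio:

1:2:6


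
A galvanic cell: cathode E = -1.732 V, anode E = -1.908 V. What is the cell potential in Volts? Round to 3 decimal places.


Standard cell potential: E_cell = E_cathode - E_anode.
E_cell = -1.732 - (-1.908)
E_cell = 0.176 V, rounded to 3 dp:

0.176 V


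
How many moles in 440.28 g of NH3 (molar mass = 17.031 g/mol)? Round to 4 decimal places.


n = mass / M
n = 440.28 / 17.031
n = 25.85168223 mol, rounded to 4 dp:

25.8517 mol


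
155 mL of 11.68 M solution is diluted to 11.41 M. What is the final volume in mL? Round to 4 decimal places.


Dilution: M1*V1 = M2*V2, solve for V2.
V2 = M1*V1 / M2
V2 = 11.68 * 155 / 11.41
V2 = 1810.4 / 11.41
V2 = 158.66783523 mL, rounded to 4 dp:

158.6678 mL


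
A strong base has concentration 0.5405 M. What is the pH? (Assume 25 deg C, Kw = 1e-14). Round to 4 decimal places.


A strong base dissociates completely, so [OH-] equals the given concentration.
pOH = -log10([OH-]) = -log10(0.5405) = 0.267204
pH = 14 - pOH = 14 - 0.267204
pH = 13.732796, rounded to 4 dp:

13.7328


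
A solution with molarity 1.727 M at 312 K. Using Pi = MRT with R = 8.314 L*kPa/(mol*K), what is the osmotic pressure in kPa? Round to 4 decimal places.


Osmotic pressure (van't Hoff): Pi = M*R*T.
RT = 8.314 * 312 = 2593.968
Pi = 1.727 * 2593.968
Pi = 4479.782736 kPa, rounded to 4 dp:

4479.7827 kPa


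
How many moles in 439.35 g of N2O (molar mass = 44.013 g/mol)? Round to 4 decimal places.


n = mass / M
n = 439.35 / 44.013
n = 9.98227796 mol, rounded to 4 dp:

9.9823 mol


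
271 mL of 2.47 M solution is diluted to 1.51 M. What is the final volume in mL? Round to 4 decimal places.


Dilution: M1*V1 = M2*V2, solve for V2.
V2 = M1*V1 / M2
V2 = 2.47 * 271 / 1.51
V2 = 669.37 / 1.51
V2 = 443.29139073 mL, rounded to 4 dp:

443.2914 mL


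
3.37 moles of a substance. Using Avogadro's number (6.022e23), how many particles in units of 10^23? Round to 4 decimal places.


N = n * NA, then divide by 1e23 for the requested units.
N / 1e23 = n * 6.022
N / 1e23 = 3.37 * 6.022
N / 1e23 = 20.29414, rounded to 4 dp:

20.2941


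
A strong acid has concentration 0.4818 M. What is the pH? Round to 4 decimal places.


A strong acid dissociates completely, so [H+] equals the given concentration.
pH = -log10([H+]) = -log10(0.4818)
pH = 0.3171332, rounded to 4 dp:

0.3171


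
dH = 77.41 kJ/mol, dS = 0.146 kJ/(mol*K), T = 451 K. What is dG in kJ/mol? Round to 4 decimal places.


Gibbs: dG = dH - T*dS (consistent units, dS already in kJ/(mol*K)).
T*dS = 451 * 0.146 = 65.846
dG = 77.41 - (65.846)
dG = 11.564 kJ/mol, rounded to 4 dp:

11.5640 kJ/mol


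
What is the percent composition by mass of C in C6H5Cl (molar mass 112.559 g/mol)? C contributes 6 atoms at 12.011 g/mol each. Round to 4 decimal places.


pct = 100 * (n_elem * M_elem) / M_total
mass_contribution = 6 * 12.011 = 72.066 g/mol
pct = 100 * 72.066 / 112.559
pct = 64.02508906 %, rounded to 4 dp:

64.0251 %


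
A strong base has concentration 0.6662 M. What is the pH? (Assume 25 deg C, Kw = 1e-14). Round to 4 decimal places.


A strong base dissociates completely, so [OH-] equals the given concentration.
pOH = -log10([OH-]) = -log10(0.6662) = 0.176395
pH = 14 - pOH = 14 - 0.176395
pH = 13.823605, rounded to 4 dp:

13.8236


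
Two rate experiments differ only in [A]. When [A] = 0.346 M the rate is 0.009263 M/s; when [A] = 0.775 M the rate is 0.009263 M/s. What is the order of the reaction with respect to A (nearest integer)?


Rate is proportional to [A]^n, so rate2/rate1 = ([A]2/[A]1)^n. Take logs to solve for n.
rate2/rate1 = 0.009263 / 0.009263 = 1.0
[A]2/[A]1 = 0.775 / 0.346 = 2.2399
n = ln(1.0) / ln(2.2399) = 0.0
Nearest integer order:

0


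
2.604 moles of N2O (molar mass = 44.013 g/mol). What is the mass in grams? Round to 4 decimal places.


mass = n * M
mass = 2.604 * 44.013
mass = 114.609852 g, rounded to 4 dp:

114.6099 g


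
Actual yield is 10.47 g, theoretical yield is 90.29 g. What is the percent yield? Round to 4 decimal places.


% yield = 100 * actual / theoretical
% yield = 100 * 10.47 / 90.29
% yield = 11.59596855 %, rounded to 4 dp:

11.5960 %


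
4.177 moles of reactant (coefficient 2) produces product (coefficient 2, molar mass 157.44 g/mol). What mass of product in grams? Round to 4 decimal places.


Use the coefficient ratio to convert reactant moles to product moles, then multiply by the product's molar mass.
moles_P = moles_R * (coeff_P / coeff_R) = 4.177 * (2/2) = 4.177
mass_P = moles_P * M_P = 4.177 * 157.44
mass_P = 657.62688 g, rounded to 4 dp:

657.6269 g


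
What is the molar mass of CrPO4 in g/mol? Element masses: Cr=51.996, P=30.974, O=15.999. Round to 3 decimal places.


M = sum(count * atomic_mass) over atoms.
M = 1*51.996 + 1*30.974 + 4*15.999
M = 51.996 + 30.974 + 63.996
M = 146.966 g/mol, rounded to 3 dp:

146.966 g/mol


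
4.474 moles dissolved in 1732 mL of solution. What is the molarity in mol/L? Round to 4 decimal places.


Convert volume to liters: V_L = V_mL / 1000.
V_L = 1732 / 1000 = 1.732 L
M = n / V_L = 4.474 / 1.732
M = 2.58314088 mol/L, rounded to 4 dp:

2.5831 mol/L


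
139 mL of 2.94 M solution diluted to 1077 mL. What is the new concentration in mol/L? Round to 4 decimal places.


Dilution: M1*V1 = M2*V2, solve for M2.
M2 = M1*V1 / V2
M2 = 2.94 * 139 / 1077
M2 = 408.66 / 1077
M2 = 0.3794429 mol/L, rounded to 4 dp:

0.3794 mol/L


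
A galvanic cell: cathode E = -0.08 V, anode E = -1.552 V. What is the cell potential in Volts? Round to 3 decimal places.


Standard cell potential: E_cell = E_cathode - E_anode.
E_cell = -0.08 - (-1.552)
E_cell = 1.472 V, rounded to 3 dp:

1.472 V


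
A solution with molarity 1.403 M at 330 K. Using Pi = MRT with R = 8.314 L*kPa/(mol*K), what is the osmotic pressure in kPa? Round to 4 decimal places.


Osmotic pressure (van't Hoff): Pi = M*R*T.
RT = 8.314 * 330 = 2743.62
Pi = 1.403 * 2743.62
Pi = 3849.29886 kPa, rounded to 4 dp:

3849.2989 kPa


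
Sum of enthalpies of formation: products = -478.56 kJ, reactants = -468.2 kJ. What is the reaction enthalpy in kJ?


dH_rxn = sum(dH_f products) - sum(dH_f reactants)
dH_rxn = -478.56 - (-468.2)
dH_rxn = -10.36 kJ:

-10.36 kJ


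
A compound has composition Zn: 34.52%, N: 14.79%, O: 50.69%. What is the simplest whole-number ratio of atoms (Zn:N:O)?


Assume 100 g of compound, divide each mass% by atomic mass to get moles, then normalize by the smallest to get a raw atom ratio.
Moles per 100 g: Zn: 34.52/65.38 = 0.528, N: 14.79/14.007 = 1.0559, O: 50.69/15.999 = 3.1683
Raw ratio (divide by min = 0.528): Zn: 1.0, N: 2.0, O: 6.001
Multiply by 1 to clear fractions: Zn: 1.0 ~= 1, N: 2.0 ~= 2, O: 6.001 ~= 6
Reduce by GCD to get the simplest whole-number ratio:

1:2:6


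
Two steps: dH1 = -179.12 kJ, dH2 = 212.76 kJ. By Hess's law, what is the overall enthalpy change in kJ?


Hess's law: enthalpy is a state function, so add the step enthalpies.
dH_total = dH1 + dH2 = -179.12 + (212.76)
dH_total = 33.64 kJ:

33.64 kJ


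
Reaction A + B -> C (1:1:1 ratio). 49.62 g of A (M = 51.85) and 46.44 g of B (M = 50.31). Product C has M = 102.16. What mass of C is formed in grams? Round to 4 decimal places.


Find moles of each reactant; the smaller value is the limiting reagent in a 1:1:1 reaction, so moles_C equals moles of the limiter.
n_A = mass_A / M_A = 49.62 / 51.85 = 0.956991 mol
n_B = mass_B / M_B = 46.44 / 50.31 = 0.923077 mol
Limiting reagent: B (smaller), n_limiting = 0.923077 mol
mass_C = n_limiting * M_C = 0.923077 * 102.16
mass_C = 94.30154632 g, rounded to 4 dp:

94.3015 g


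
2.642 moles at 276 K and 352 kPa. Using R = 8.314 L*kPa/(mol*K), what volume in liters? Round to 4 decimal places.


PV = nRT, solve for V = nRT / P.
nRT = 2.642 * 8.314 * 276 = 6062.5023
V = 6062.5023 / 352
V = 17.2230179 L, rounded to 4 dp:

17.2230 L


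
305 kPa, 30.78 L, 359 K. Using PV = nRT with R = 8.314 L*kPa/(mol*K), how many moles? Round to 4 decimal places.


PV = nRT, solve for n = PV / (RT).
PV = 305 * 30.78 = 9387.9
RT = 8.314 * 359 = 2984.726
n = 9387.9 / 2984.726
n = 3.14531384 mol, rounded to 4 dp:

3.1453 mol


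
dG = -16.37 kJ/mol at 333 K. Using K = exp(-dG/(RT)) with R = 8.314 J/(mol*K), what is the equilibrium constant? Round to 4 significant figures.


dG is in kJ/mol; multiply by 1000 to match R in J/(mol*K).
RT = 8.314 * 333 = 2768.562 J/mol
exponent = -dG*1000 / (RT) = -(-16.37*1000) / 2768.562 = 5.91281683
K = exp(5.91281683)
K = 369.7462, rounded to 4 significant figures:

369.7


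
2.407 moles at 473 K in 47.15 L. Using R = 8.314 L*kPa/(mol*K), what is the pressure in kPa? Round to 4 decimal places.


PV = nRT, solve for P = nRT / V.
nRT = 2.407 * 8.314 * 473 = 9465.5805
P = 9465.5805 / 47.15
P = 200.75462354 kPa, rounded to 4 dp:

200.7546 kPa


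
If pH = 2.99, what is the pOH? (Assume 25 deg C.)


At 25 deg C, pH + pOH = 14.
pOH = 14 - pH = 14 - 2.99
pOH = 11.01:

11.01


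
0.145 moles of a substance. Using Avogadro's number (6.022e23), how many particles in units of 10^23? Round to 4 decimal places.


N = n * NA, then divide by 1e23 for the requested units.
N / 1e23 = n * 6.022
N / 1e23 = 0.145 * 6.022
N / 1e23 = 0.87319, rounded to 4 dp:

0.8732


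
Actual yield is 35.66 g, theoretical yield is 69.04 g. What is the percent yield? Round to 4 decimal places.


% yield = 100 * actual / theoretical
% yield = 100 * 35.66 / 69.04
% yield = 51.65121669 %, rounded to 4 dp:

51.6512 %


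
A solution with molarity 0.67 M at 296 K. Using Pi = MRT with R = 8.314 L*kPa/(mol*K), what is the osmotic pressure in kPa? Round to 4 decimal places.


Osmotic pressure (van't Hoff): Pi = M*R*T.
RT = 8.314 * 296 = 2460.944
Pi = 0.67 * 2460.944
Pi = 1648.83248 kPa, rounded to 4 dp:

1648.8325 kPa


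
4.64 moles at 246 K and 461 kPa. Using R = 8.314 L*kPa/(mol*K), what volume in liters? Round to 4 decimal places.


PV = nRT, solve for V = nRT / P.
nRT = 4.64 * 8.314 * 246 = 9489.9322
V = 9489.9322 / 461
V = 20.58553623 L, rounded to 4 dp:

20.5855 L


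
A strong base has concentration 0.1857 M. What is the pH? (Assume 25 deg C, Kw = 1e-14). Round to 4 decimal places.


A strong base dissociates completely, so [OH-] equals the given concentration.
pOH = -log10([OH-]) = -log10(0.1857) = 0.731188
pH = 14 - pOH = 14 - 0.731188
pH = 13.268812, rounded to 4 dp:

13.2688


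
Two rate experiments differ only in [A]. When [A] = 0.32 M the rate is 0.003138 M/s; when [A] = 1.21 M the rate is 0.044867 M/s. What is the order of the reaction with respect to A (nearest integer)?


Rate is proportional to [A]^n, so rate2/rate1 = ([A]2/[A]1)^n. Take logs to solve for n.
rate2/rate1 = 0.044867 / 0.003138 = 14.298
[A]2/[A]1 = 1.21 / 0.32 = 3.7812
n = ln(14.298) / ln(3.7812) = 2.0
Nearest integer order:

2


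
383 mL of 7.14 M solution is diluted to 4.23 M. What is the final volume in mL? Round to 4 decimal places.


Dilution: M1*V1 = M2*V2, solve for V2.
V2 = M1*V1 / M2
V2 = 7.14 * 383 / 4.23
V2 = 2734.62 / 4.23
V2 = 646.4822695 mL, rounded to 4 dp:

646.4823 mL


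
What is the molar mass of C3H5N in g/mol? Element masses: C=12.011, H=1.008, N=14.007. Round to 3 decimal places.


M = sum(count * atomic_mass) over atoms.
M = 3*12.011 + 5*1.008 + 1*14.007
M = 36.033 + 5.04 + 14.007
M = 55.08 g/mol, rounded to 3 dp:

55.080 g/mol


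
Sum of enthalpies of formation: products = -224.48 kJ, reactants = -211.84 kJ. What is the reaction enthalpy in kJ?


dH_rxn = sum(dH_f products) - sum(dH_f reactants)
dH_rxn = -224.48 - (-211.84)
dH_rxn = -12.64 kJ:

-12.64 kJ


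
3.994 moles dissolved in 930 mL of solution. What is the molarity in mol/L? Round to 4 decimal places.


Convert volume to liters: V_L = V_mL / 1000.
V_L = 930 / 1000 = 0.93 L
M = n / V_L = 3.994 / 0.93
M = 4.29462366 mol/L, rounded to 4 dp:

4.2946 mol/L


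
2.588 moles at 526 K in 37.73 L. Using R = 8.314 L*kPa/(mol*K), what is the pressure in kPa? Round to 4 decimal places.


PV = nRT, solve for P = nRT / V.
nRT = 2.588 * 8.314 * 526 = 11317.7484
P = 11317.7484 / 37.73
P = 299.96682746 kPa, rounded to 4 dp:

299.9668 kPa


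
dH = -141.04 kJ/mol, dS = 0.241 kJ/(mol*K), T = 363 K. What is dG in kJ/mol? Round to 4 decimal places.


Gibbs: dG = dH - T*dS (consistent units, dS already in kJ/(mol*K)).
T*dS = 363 * 0.241 = 87.483
dG = -141.04 - (87.483)
dG = -228.523 kJ/mol, rounded to 4 dp:

-228.5230 kJ/mol


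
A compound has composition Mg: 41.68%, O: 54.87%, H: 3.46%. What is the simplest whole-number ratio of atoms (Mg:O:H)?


Assume 100 g of compound, divide each mass% by atomic mass to get moles, then normalize by the smallest to get a raw atom ratio.
Moles per 100 g: Mg: 41.68/24.305 = 1.7149, O: 54.87/15.999 = 3.4296, H: 3.46/1.008 = 3.4325
Raw ratio (divide by min = 1.7149): Mg: 1.0, O: 2.0, H: 2.002
Multiply by 1 to clear fractions: Mg: 1.0 ~= 1, O: 2.0 ~= 2, H: 2.002 ~= 2
Reduce by GCD to get the simplest whole-number ratio:

1:2:2
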